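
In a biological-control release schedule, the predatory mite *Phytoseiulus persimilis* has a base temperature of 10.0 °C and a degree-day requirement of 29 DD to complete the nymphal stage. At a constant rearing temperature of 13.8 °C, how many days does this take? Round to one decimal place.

Daily accumulation = 13.8 − 10.0 = 3.8 DD/day.
Duration = 29 / 3.8 = 7.632 ≈ 7.6 days.

7.6 days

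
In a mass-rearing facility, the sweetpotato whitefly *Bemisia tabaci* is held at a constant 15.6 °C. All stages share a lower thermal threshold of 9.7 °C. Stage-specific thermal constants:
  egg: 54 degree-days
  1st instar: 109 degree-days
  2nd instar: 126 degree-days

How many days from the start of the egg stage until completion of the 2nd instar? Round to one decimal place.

49.0 days

Daily accumulation at 15.6 °C = 15.6 − 9.7 = 5.9 DD/day.
Total K = 54 + 109 + 126 = 289 DD.
Total duration = 289 / 5.9 = 48.983 ≈ 49.0 days.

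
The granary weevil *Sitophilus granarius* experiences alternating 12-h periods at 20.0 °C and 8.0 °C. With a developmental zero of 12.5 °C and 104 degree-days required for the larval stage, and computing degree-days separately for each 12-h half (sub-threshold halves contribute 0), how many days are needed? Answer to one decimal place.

27.7 days

Day half: max(0, 20.0 − 12.5) × 0.5 = 7.5 × 0.5 = 3.75 DD.
Night half: max(0, 8.0 − 12.5) × 0.5 = 0.0 × 0.5 = 0.00 DD.
Per 24 h: 3.75 DD/day.
Duration = 104 / 3.75 = 27.733 ≈ 27.7 days.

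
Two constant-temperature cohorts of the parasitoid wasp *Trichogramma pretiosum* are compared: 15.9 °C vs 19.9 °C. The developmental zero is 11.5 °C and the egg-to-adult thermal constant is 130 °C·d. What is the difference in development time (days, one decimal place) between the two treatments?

At 15.9 °C: 130 / (15.9 − 11.5) = 130 / 4.4 = 29.545 d.
At 19.9 °C: 130 / (19.9 − 11.5) = 130 / 8.4 = 15.476 d.
Difference = |29.545 − 15.476| = 14.069 ≈ 14.1 days.

14.1 days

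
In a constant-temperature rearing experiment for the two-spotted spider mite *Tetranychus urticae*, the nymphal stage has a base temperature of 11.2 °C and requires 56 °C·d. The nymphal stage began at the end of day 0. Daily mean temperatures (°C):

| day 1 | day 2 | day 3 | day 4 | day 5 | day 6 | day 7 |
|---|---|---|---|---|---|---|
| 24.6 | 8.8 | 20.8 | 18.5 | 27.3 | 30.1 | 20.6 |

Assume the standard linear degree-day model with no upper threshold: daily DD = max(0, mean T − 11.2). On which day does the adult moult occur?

Daily DD above 11.2 °C: 13.4, 0.0, 9.6, 7.3, 16.1, 18.9, 9.4.
Cumulative: 13.4, 13.4, 23.0, 30.3, 46.4, 65.3, 74.7.
The total first reaches 56 DD on day 6.

day 6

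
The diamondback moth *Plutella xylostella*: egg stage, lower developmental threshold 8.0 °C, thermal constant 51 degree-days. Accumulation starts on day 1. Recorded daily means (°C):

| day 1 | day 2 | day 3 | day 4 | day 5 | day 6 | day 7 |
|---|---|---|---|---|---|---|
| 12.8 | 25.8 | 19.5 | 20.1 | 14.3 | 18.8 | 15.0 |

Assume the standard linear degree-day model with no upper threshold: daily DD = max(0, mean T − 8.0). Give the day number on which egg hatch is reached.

Daily DD above 8.0 °C: 4.8, 17.8, 11.5, 12.1, 6.3, 10.8, 7.0.
Cumulative: 4.8, 22.6, 34.1, 46.2, 52.5, 63.3, 70.3.
The total first reaches 51 DD on day 5.

day 5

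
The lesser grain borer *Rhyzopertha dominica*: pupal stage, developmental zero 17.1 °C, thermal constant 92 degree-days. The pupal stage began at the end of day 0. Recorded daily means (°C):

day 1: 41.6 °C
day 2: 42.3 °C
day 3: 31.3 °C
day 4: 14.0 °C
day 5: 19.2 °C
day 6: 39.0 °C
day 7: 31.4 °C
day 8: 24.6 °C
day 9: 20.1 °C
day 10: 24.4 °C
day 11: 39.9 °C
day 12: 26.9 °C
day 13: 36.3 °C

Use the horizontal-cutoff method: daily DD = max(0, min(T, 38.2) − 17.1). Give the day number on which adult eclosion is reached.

Daily DD above 17.1 °C (capped at 21.1): 21.1, 21.1, 14.2, 0.0, 2.1, 21.1, 14.3, 7.5, 3.0, 7.3, 21.1, 9.8, 19.2.
Cumulative: 21.1, 42.2, 56.4, 56.4, 58.5, 79.6, 93.9, 101.4, 104.4, 111.7, 132.8, 142.6, 161.8.
The total first reaches 92 DD on day 7.

day 7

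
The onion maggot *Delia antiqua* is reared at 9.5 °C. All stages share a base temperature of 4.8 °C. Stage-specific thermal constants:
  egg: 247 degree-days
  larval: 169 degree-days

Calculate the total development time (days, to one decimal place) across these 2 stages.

88.5 days

Daily accumulation at 9.5 °C = 9.5 − 4.8 = 4.7 DD/day.
Total K = 247 + 169 = 416 DD.
Total duration = 416 / 4.7 = 88.511 ≈ 88.5 days.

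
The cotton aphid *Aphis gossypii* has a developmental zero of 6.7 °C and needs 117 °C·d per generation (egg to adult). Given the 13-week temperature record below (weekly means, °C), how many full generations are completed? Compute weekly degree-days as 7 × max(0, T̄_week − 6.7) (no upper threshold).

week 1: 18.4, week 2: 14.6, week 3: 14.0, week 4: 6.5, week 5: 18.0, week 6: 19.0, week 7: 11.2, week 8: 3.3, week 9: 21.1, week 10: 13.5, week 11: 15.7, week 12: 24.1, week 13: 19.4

6 generations

Weekly DD (7 × max(0, T̄ − 6.7)): 81.9, 55.3, 51.1, 0.0, 79.1, 86.1, 31.5, 0.0, 100.8, 47.6, 63.0, 121.8, 88.9.
Season total = 807.1 DD.
Complete generations = ⌊807.1 / 117⌋ = 6.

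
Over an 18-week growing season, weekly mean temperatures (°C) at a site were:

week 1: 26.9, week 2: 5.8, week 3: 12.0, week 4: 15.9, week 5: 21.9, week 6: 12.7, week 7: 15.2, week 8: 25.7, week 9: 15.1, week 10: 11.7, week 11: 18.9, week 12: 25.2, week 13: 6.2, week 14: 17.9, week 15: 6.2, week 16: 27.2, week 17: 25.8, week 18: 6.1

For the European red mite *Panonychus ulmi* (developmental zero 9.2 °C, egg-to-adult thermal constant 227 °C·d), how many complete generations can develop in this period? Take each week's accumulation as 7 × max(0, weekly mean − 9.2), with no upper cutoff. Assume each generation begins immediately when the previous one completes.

Weekly DD (7 × max(0, T̄ − 9.2)): 123.9, 0.0, 19.6, 46.9, 88.9, 24.5, 42.0, 115.5, 41.3, 17.5, 67.9, 112.0, 0.0, 60.9, 0.0, 126.0, 116.2, 0.0.
Season total = 1003.1 DD.
Complete generations = ⌊1003.1 / 227⌋ = 4.

4 generations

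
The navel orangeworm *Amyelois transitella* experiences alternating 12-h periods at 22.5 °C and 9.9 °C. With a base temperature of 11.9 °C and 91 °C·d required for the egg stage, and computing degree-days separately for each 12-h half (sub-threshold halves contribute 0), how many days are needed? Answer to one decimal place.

17.2 days

Day half: max(0, 22.5 − 11.9) × 0.5 = 10.6 × 0.5 = 5.30 DD.
Night half: max(0, 9.9 − 11.9) × 0.5 = 0.0 × 0.5 = 0.00 DD.
Per 24 h: 5.30 DD/day.
Duration = 91 / 5.30 = 17.170 ≈ 17.2 days.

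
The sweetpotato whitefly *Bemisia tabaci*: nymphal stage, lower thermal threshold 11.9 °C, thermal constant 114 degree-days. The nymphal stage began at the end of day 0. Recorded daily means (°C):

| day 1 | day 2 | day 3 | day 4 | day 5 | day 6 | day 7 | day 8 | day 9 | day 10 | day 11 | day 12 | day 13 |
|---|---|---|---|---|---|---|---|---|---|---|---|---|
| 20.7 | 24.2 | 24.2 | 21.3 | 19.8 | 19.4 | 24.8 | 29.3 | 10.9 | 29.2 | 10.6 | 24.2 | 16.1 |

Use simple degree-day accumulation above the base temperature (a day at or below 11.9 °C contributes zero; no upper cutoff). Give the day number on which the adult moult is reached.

Daily DD above 11.9 °C: 8.8, 12.3, 12.3, 9.4, 7.9, 7.5, 12.9, 17.4, 0.0, 17.3, 0.0, 12.3, 4.2.
Cumulative: 8.8, 21.1, 33.4, 42.8, 50.7, 58.2, 71.1, 88.5, 88.5, 105.8, 105.8, 118.1, 122.3.
The total first reaches 114 DD on day 12.

day 12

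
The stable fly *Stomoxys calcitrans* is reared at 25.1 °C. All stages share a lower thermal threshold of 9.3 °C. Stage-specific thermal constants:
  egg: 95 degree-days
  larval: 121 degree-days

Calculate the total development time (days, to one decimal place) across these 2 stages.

13.7 days

Daily accumulation at 25.1 °C = 25.1 − 9.3 = 15.8 DD/day.
Total K = 95 + 121 = 216 DD.
Total duration = 216 / 15.8 = 13.671 ≈ 13.7 days.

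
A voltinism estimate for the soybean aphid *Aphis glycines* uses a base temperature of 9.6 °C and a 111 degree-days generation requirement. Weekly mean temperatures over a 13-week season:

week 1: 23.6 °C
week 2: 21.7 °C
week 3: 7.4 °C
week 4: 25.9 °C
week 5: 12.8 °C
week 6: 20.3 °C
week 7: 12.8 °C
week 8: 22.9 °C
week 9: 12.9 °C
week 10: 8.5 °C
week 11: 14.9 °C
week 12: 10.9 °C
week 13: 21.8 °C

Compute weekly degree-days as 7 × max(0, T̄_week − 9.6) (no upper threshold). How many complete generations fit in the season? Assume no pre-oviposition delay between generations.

Weekly DD (7 × max(0, T̄ − 9.6)): 98.0, 84.7, 0.0, 114.1, 22.4, 74.9, 22.4, 93.1, 23.1, 0.0, 37.1, 9.1, 85.4.
Season total = 664.3 DD.
Complete generations = ⌊664.3 / 111⌋ = 5.

5 generations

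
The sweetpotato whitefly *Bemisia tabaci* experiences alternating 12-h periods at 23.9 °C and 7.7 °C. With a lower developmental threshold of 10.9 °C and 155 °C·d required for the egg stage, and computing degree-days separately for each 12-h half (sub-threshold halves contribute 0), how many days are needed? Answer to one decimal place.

23.8 days

Day half: max(0, 23.9 − 10.9) × 0.5 = 13.0 × 0.5 = 6.50 DD.
Night half: max(0, 7.7 − 10.9) × 0.5 = 0.0 × 0.5 = 0.00 DD.
Per 24 h: 6.50 DD/day.
Duration = 155 / 6.50 = 23.846 ≈ 23.8 days.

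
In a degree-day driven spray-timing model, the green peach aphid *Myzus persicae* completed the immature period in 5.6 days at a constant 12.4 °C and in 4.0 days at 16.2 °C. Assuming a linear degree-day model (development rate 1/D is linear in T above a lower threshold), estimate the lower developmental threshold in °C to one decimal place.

2.9 °C

Equal thermal constants: D₁(T₁ − T_b) = D₂(T₂ − T_b).
5.6·(12.4 − T_b) = 4.0·(16.2 − T_b)
T_b = (5.6·12.4 − 4.0·16.2) / (5.6 − 4.0) = 4.64 / 1.6 = 2.900 °C ≈ 2.9 °C.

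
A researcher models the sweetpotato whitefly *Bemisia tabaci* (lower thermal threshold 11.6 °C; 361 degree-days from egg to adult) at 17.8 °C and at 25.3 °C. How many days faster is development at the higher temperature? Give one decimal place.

31.9 days

At 17.8 °C: 361 / (17.8 − 11.6) = 361 / 6.2 = 58.226 d.
At 25.3 °C: 361 / (25.3 − 11.6) = 361 / 13.7 = 26.350 d.
Difference = |58.226 − 26.350| = 31.875 ≈ 31.9 days.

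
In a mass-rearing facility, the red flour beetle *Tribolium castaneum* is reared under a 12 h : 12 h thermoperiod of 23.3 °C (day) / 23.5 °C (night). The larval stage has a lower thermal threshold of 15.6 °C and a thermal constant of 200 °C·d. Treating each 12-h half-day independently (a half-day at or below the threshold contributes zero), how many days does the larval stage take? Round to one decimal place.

25.6 days

Day half: max(0, 23.3 − 15.6) × 0.5 = 7.7 × 0.5 = 3.85 DD.
Night half: max(0, 23.5 − 15.6) × 0.5 = 7.9 × 0.5 = 3.95 DD.
Per 24 h: 7.80 DD/day.
Duration = 200 / 7.80 = 25.641 ≈ 25.6 days.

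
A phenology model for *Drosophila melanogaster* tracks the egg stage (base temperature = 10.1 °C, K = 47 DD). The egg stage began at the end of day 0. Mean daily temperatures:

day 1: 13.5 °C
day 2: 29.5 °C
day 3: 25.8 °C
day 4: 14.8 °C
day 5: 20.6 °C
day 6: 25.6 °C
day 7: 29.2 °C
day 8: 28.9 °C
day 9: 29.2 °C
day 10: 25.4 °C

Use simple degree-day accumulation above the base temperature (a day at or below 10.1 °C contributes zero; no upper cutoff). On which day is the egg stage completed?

day 5

Daily DD above 10.1 °C: 3.4, 19.4, 15.7, 4.7, 10.5, 15.5, 19.1, 18.8, 19.1, 15.3.
Cumulative: 3.4, 22.8, 38.5, 43.2, 53.7, 69.2, 88.3, 107.1, 126.2, 141.5.
The total first reaches 47 DD on day 5.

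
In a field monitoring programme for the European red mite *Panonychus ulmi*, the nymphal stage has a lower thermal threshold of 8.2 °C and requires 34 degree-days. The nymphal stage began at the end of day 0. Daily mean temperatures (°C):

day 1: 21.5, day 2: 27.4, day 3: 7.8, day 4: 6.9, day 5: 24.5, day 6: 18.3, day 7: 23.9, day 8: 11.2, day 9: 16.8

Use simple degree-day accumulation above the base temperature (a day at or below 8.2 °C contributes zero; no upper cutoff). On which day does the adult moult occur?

day 5

Daily DD above 8.2 °C: 13.3, 19.2, 0.0, 0.0, 16.3, 10.1, 15.7, 3.0, 8.6.
Cumulative: 13.3, 32.5, 32.5, 32.5, 48.8, 58.9, 74.6, 77.6, 86.2.
The total first reaches 34 DD on day 5.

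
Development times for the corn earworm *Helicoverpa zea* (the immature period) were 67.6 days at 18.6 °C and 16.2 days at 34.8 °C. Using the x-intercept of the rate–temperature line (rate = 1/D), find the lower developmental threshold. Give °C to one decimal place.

Equal thermal constants: D₁(T₁ − T_b) = D₂(T₂ − T_b).
67.6·(18.6 − T_b) = 16.2·(34.8 − T_b)
T_b = (67.6·18.6 − 16.2·34.8) / (67.6 − 16.2) = 693.60 / 51.4 = 13.494 °C ≈ 13.5 °C.

13.5 °C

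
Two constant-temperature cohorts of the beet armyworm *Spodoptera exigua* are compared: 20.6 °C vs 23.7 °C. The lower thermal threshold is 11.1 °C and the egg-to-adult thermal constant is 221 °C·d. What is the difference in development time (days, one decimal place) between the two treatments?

At 20.6 °C: 221 / (20.6 − 11.1) = 221 / 9.5 = 23.263 d.
At 23.7 °C: 221 / (23.7 − 11.1) = 221 / 12.6 = 17.540 d.
Difference = |23.263 − 17.540| = 5.723 ≈ 5.7 days.

5.7 days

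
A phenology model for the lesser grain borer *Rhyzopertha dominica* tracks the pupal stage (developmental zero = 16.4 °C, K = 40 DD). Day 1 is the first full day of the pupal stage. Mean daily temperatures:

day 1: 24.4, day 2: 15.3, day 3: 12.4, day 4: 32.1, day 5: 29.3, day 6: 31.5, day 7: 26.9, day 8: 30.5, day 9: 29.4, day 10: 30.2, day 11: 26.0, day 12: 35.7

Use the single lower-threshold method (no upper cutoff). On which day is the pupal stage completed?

day 6

Daily DD above 16.4 °C: 8.0, 0.0, 0.0, 15.7, 12.9, 15.1, 10.5, 14.1, 13.0, 13.8, 9.6, 19.3.
Cumulative: 8.0, 8.0, 8.0, 23.7, 36.6, 51.7, 62.2, 76.3, 89.3, 103.1, 112.7, 132.0.
The total first reaches 40 DD on day 6.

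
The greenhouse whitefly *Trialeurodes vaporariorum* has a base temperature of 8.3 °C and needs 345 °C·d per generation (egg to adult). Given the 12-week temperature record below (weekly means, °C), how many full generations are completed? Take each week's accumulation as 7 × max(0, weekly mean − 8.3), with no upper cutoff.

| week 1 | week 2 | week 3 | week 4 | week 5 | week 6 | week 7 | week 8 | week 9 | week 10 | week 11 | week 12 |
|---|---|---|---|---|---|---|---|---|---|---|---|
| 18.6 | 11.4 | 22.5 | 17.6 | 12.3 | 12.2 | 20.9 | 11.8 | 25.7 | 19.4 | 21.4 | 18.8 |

Weekly DD (7 × max(0, T̄ − 8.3)): 72.1, 21.7, 99.4, 65.1, 28.0, 27.3, 88.2, 24.5, 121.8, 77.7, 91.7, 73.5.
Season total = 791.0 DD.
Complete generations = ⌊791.0 / 345⌋ = 2.

2 generations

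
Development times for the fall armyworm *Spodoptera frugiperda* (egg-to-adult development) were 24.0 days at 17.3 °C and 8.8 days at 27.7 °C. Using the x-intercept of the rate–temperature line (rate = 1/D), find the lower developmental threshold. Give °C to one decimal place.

Under the model K = D·(T − T_b), so D₁·(T₁ − T_b) = D₂·(T₂ − T_b).
24.0·(17.3 − T_b) = 8.8·(27.7 − T_b)
T_b = (24.0·17.3 − 8.8·27.7) / (24.0 − 8.8) = 171.44 / 15.2 = 11.279 °C ≈ 11.3 °C.

11.3 °C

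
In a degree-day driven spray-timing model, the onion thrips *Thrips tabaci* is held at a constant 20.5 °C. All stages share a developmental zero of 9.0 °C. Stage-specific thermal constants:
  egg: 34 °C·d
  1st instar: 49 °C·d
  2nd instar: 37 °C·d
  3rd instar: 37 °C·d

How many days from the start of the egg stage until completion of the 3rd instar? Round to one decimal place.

13.7 days

Daily accumulation at 20.5 °C = 20.5 − 9.0 = 11.5 DD/day.
Total K = 34 + 49 + 37 + 37 = 157 DD.
Total duration = 157 / 11.5 = 13.652 ≈ 13.7 days.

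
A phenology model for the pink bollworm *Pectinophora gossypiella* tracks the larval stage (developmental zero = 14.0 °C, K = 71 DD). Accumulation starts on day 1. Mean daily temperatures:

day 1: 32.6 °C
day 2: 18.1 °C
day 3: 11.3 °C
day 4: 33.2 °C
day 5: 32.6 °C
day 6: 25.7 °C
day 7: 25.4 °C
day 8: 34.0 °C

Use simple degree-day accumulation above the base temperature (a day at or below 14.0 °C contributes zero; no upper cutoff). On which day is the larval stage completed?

Daily DD above 14.0 °C: 18.6, 4.1, 0.0, 19.2, 18.6, 11.7, 11.4, 20.0.
Cumulative: 18.6, 22.7, 22.7, 41.9, 60.5, 72.2, 83.6, 103.6.
The total first reaches 71 DD on day 6.

day 6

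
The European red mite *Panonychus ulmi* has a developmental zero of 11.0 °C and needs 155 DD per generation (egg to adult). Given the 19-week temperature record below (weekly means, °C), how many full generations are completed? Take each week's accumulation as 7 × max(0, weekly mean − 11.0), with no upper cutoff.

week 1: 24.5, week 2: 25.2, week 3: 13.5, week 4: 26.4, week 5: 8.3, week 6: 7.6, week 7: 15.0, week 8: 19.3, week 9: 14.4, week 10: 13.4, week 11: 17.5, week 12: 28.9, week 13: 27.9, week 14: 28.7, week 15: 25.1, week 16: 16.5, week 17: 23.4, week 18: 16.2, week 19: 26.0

7 generations

Weekly DD (7 × max(0, T̄ − 11.0)): 94.5, 99.4, 17.5, 107.8, 0.0, 0.0, 28.0, 58.1, 23.8, 16.8, 45.5, 125.3, 118.3, 123.9, 98.7, 38.5, 86.8, 36.4, 105.0.
Season total = 1224.3 DD.
Complete generations = ⌊1224.3 / 155⌋ = 7.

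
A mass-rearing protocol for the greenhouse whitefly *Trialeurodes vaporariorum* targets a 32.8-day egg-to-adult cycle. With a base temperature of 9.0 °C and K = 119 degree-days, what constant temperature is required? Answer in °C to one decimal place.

12.6 °C

Required daily accumulation = 119 / 32.8 = 3.628 DD/day.
T = T_base + 3.628 = 9.0 + 3.628 = 12.628 ≈ 12.6 °C.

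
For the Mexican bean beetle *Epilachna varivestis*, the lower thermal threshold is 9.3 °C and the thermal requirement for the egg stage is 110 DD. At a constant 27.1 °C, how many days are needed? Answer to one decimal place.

6.2 days

Daily accumulation = 27.1 − 9.3 = 17.8 DD/day.
Duration = 110 / 17.8 = 6.180 ≈ 6.2 days.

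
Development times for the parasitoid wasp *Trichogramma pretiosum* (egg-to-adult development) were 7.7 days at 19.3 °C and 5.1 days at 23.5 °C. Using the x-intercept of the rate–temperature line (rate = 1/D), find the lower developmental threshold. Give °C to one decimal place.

11.1 °C

Equal thermal constants: D₁(T₁ − T_b) = D₂(T₂ − T_b).
7.7·(19.3 − T_b) = 5.1·(23.5 − T_b)
T_b = (7.7·19.3 − 5.1·23.5) / (7.7 − 5.1) = 28.76 / 2.6 = 11.062 °C ≈ 11.1 °C.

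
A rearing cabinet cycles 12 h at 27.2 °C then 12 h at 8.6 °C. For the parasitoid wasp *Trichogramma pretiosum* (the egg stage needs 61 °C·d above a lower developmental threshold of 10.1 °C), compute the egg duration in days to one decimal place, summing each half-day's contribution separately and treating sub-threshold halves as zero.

Day half: max(0, 27.2 − 10.1) × 0.5 = 17.1 × 0.5 = 8.55 DD.
Night half: max(0, 8.6 − 10.1) × 0.5 = 0.0 × 0.5 = 0.00 DD.
Per 24 h: 8.55 DD/day.
Duration = 61 / 8.55 = 7.135 ≈ 7.1 days.

7.1 days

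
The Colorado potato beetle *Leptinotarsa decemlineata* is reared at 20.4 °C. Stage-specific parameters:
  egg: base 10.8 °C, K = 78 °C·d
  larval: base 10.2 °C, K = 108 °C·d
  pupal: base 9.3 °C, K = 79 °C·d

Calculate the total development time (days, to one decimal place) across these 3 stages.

egg: 78 / (20.4 − 10.8) = 78 / 9.6 = 8.125 d.
larval: 108 / (20.4 − 10.2) = 108 / 10.2 = 10.588 d.
pupal: 79 / (20.4 − 9.3) = 79 / 11.1 = 7.117 d.
Sum = 25.830 ≈ 25.8 days.

25.8 days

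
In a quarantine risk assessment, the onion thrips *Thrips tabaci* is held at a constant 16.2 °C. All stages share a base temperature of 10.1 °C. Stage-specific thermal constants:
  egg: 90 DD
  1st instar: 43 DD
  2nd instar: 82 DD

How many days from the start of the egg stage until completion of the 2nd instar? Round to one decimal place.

Daily accumulation at 16.2 °C = 16.2 − 10.1 = 6.1 DD/day.
Total K = 90 + 43 + 82 = 215 DD.
Total duration = 215 / 6.1 = 35.246 ≈ 35.2 days.

35.2 days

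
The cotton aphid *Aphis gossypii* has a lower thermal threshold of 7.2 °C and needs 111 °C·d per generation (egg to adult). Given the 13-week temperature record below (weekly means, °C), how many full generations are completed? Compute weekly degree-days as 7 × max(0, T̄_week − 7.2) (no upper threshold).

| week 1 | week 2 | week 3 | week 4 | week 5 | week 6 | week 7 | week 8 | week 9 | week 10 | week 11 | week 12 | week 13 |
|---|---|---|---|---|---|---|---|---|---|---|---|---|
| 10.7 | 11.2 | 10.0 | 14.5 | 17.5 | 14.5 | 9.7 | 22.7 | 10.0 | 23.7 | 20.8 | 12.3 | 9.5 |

5 generations

Weekly DD (7 × max(0, T̄ − 7.2)): 24.5, 28.0, 19.6, 51.1, 72.1, 51.1, 17.5, 108.5, 19.6, 115.5, 95.2, 35.7, 16.1.
Season total = 654.5 DD.
Complete generations = ⌊654.5 / 111⌋ = 5.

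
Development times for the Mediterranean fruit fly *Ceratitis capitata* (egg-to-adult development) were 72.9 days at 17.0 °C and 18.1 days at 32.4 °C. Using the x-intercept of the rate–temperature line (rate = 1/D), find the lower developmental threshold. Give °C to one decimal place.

Linear rate model ⇒ the product D·(T − T_b) is constant across temperatures.
72.9·(17.0 − T_b) = 18.1·(32.4 − T_b)
T_b = (72.9·17.0 − 18.1·32.4) / (72.9 − 18.1) = 652.86 / 54.8 = 11.914 °C ≈ 11.9 °C.

11.9 °C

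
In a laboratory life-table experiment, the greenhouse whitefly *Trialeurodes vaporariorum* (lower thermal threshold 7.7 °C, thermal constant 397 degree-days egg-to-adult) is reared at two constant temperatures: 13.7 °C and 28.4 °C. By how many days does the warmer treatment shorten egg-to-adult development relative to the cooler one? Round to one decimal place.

At 13.7 °C: 397 / (13.7 − 7.7) = 397 / 6.0 = 66.167 d.
At 28.4 °C: 397 / (28.4 − 7.7) = 397 / 20.7 = 19.179 d.
Difference = |66.167 − 19.179| = 46.988 ≈ 47.0 days.

47.0 days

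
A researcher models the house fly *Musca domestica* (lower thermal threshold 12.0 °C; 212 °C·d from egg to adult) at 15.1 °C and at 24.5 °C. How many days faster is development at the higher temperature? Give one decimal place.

At 15.1 °C: 212 / (15.1 − 12.0) = 212 / 3.1 = 68.387 d.
At 24.5 °C: 212 / (24.5 − 12.0) = 212 / 12.5 = 16.960 d.
Difference = |68.387 − 16.960| = 51.427 ≈ 51.4 days.

51.4 days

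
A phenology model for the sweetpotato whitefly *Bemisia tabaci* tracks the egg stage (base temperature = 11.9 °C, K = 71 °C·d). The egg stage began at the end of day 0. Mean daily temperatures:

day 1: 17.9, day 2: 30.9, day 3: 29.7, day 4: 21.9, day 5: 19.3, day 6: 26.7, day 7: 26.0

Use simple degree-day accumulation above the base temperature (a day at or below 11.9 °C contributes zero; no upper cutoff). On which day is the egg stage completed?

day 6

Daily DD above 11.9 °C: 6.0, 19.0, 17.8, 10.0, 7.4, 14.8, 14.1.
Cumulative: 6.0, 25.0, 42.8, 52.8, 60.2, 75.0, 89.1.
The total first reaches 71 DD on day 6.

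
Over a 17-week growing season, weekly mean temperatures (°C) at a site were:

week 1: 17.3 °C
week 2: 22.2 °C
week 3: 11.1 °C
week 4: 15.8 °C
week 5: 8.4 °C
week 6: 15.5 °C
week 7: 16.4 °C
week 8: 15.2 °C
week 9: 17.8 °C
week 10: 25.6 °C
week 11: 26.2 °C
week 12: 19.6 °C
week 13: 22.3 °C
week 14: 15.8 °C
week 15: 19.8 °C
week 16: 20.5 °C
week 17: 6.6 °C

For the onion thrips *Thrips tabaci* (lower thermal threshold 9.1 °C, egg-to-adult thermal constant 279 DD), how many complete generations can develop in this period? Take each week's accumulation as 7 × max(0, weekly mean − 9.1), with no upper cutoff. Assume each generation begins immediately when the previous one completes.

3 generations

Weekly DD (7 × max(0, T̄ − 9.1)): 57.4, 91.7, 14.0, 46.9, 0.0, 44.8, 51.1, 42.7, 60.9, 115.5, 119.7, 73.5, 92.4, 46.9, 74.9, 79.8, 0.0.
Season total = 1012.2 DD.
Complete generations = ⌊1012.2 / 279⌋ = 3.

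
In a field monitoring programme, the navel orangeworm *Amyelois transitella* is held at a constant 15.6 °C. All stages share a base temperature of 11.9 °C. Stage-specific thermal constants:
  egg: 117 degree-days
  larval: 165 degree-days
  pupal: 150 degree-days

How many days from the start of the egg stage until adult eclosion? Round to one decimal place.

116.8 days

Daily accumulation at 15.6 °C = 15.6 − 11.9 = 3.7 DD/day.
Total K = 117 + 165 + 150 = 432 DD.
Total duration = 432 / 3.7 = 116.757 ≈ 116.8 days.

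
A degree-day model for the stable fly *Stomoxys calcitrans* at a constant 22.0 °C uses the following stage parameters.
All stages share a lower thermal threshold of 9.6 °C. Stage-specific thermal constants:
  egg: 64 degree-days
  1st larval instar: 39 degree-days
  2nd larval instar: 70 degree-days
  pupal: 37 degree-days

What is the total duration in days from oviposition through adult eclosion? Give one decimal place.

16.9 days

Daily accumulation at 22.0 °C = 22.0 − 9.6 = 12.4 DD/day.
Total K = 64 + 39 + 70 + 37 = 210 DD.
Total duration = 210 / 12.4 = 16.935 ≈ 16.9 days.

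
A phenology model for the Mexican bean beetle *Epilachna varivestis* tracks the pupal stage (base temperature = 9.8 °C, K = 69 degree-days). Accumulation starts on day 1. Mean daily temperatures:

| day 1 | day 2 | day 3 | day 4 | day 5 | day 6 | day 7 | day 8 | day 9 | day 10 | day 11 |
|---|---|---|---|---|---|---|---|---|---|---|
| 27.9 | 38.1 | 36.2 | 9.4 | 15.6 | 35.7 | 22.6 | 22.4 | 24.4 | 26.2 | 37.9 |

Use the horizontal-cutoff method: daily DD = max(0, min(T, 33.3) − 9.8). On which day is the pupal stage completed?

day 5

Daily DD above 9.8 °C (capped at 23.5): 18.1, 23.5, 23.5, 0.0, 5.8, 23.5, 12.8, 12.6, 14.6, 16.4, 23.5.
Cumulative: 18.1, 41.6, 65.1, 65.1, 70.9, 94.4, 107.2, 119.8, 134.4, 150.8, 174.3.
The total first reaches 69 DD on day 5.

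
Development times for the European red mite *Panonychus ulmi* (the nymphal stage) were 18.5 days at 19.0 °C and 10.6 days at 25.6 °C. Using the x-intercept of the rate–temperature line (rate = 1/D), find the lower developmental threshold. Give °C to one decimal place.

10.1 °C

Linear rate model ⇒ the product D·(T − T_b) is constant across temperatures.
18.5·(19.0 − T_b) = 10.6·(25.6 − T_b)
T_b = (18.5·19.0 − 10.6·25.6) / (18.5 − 10.6) = 80.14 / 7.9 = 10.144 °C ≈ 10.1 °C.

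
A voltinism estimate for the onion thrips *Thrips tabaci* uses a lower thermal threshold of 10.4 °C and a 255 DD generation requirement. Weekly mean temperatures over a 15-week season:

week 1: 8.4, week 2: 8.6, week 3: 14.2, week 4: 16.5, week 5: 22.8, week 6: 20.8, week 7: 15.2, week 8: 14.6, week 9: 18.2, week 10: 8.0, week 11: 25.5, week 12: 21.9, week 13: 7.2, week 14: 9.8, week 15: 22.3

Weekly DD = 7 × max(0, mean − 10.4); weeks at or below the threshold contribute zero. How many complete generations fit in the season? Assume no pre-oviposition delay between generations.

2 generations

Weekly DD (7 × max(0, T̄ − 10.4)): 0.0, 0.0, 26.6, 42.7, 86.8, 72.8, 33.6, 29.4, 54.6, 0.0, 105.7, 80.5, 0.0, 0.0, 83.3.
Season total = 616.0 DD.
Complete generations = ⌊616.0 / 255⌋ = 2.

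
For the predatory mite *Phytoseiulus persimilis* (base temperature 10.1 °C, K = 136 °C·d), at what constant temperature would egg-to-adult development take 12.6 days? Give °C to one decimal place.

Required daily accumulation = 136 / 12.6 = 10.794 DD/day.
T = T_base + 10.794 = 10.1 + 10.794 = 20.894 ≈ 20.9 °C.

20.9 °C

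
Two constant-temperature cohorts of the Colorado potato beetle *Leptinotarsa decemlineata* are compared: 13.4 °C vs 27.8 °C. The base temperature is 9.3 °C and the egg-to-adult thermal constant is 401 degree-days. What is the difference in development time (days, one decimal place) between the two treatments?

76.1 days

At 13.4 °C: 401 / (13.4 − 9.3) = 401 / 4.1 = 97.805 d.
At 27.8 °C: 401 / (27.8 − 9.3) = 401 / 18.5 = 21.676 d.
Difference = |97.805 − 21.676| = 76.129 ≈ 76.1 days.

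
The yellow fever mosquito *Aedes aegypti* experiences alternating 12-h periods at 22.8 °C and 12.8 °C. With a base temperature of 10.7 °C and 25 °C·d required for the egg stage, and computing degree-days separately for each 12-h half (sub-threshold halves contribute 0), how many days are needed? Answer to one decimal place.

3.5 days

Day half: max(0, 22.8 − 10.7) × 0.5 = 12.1 × 0.5 = 6.05 DD.
Night half: max(0, 12.8 − 10.7) × 0.5 = 2.1 × 0.5 = 1.05 DD.
Per 24 h: 7.10 DD/day.
Duration = 25 / 7.10 = 3.521 ≈ 3.5 days.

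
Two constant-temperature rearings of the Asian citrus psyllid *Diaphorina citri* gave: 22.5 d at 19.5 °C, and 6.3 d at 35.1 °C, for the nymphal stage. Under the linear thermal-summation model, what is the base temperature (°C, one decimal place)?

13.4 °C

Equal thermal constants: D₁(T₁ − T_b) = D₂(T₂ − T_b).
22.5·(19.5 − T_b) = 6.3·(35.1 − T_b)
T_b = (22.5·19.5 − 6.3·35.1) / (22.5 − 6.3) = 217.62 / 16.2 = 13.433 °C ≈ 13.4 °C.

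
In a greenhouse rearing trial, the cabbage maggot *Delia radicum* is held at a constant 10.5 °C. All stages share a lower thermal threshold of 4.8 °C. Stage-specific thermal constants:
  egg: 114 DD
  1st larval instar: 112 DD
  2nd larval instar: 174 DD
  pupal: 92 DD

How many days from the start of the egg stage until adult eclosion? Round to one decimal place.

86.3 days

Daily accumulation at 10.5 °C = 10.5 − 4.8 = 5.7 DD/day.
Total K = 114 + 112 + 174 + 92 = 492 DD.
Total duration = 492 / 5.7 = 86.316 ≈ 86.3 days.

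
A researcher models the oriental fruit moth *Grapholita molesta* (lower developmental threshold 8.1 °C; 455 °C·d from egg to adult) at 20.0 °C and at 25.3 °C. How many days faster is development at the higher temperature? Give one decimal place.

At 20.0 °C: 455 / (20.0 − 8.1) = 455 / 11.9 = 38.235 d.
At 25.3 °C: 455 / (25.3 − 8.1) = 455 / 17.2 = 26.453 d.
Difference = |38.235 − 26.453| = 11.782 ≈ 11.8 days.

11.8 days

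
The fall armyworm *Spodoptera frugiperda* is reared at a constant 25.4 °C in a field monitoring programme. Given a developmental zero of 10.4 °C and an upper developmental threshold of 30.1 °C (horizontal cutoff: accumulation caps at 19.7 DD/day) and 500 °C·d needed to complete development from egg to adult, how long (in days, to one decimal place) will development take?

33.3 days

Daily accumulation = 25.4 − 10.4 = 15.0 DD/day.
Duration = 500 / 15.0 = 33.333 ≈ 33.3 days.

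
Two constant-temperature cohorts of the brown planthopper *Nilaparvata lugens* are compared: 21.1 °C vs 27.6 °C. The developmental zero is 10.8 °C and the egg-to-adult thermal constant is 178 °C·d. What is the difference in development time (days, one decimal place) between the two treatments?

At 21.1 °C: 178 / (21.1 − 10.8) = 178 / 10.3 = 17.282 d.
At 27.6 °C: 178 / (27.6 − 10.8) = 178 / 16.8 = 10.595 d.
Difference = |17.282 − 10.595| = 6.686 ≈ 6.7 days.

6.7 days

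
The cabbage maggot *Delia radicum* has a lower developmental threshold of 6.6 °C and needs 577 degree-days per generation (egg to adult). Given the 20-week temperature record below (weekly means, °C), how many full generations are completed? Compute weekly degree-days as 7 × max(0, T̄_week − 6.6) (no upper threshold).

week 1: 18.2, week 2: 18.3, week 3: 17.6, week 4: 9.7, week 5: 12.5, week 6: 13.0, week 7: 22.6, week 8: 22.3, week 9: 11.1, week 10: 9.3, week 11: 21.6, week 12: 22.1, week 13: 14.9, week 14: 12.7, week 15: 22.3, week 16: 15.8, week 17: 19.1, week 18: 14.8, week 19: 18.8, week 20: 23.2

2 generations

Weekly DD (7 × max(0, T̄ − 6.6)): 81.2, 81.9, 77.0, 21.7, 41.3, 44.8, 112.0, 109.9, 31.5, 18.9, 105.0, 108.5, 58.1, 42.7, 109.9, 64.4, 87.5, 57.4, 85.4, 116.2.
Season total = 1455.3 DD.
Complete generations = ⌊1455.3 / 577⌋ = 2.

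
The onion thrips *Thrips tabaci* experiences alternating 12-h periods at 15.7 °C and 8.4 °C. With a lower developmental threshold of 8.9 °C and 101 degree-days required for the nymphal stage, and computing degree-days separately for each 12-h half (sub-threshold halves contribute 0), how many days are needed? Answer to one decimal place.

29.7 days

Day half: max(0, 15.7 − 8.9) × 0.5 = 6.8 × 0.5 = 3.40 DD.
Night half: max(0, 8.4 − 8.9) × 0.5 = 0.0 × 0.5 = 0.00 DD.
Per 24 h: 3.40 DD/day.
Duration = 101 / 3.40 = 29.706 ≈ 29.7 days.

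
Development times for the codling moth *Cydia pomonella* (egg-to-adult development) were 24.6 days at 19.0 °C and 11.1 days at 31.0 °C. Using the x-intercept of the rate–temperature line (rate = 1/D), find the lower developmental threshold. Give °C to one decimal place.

9.1 °C

Equal thermal constants: D₁(T₁ − T_b) = D₂(T₂ − T_b).
24.6·(19.0 − T_b) = 11.1·(31.0 − T_b)
T_b = (24.6·19.0 − 11.1·31.0) / (24.6 − 11.1) = 123.30 / 13.5 = 9.133 °C ≈ 9.1 °C.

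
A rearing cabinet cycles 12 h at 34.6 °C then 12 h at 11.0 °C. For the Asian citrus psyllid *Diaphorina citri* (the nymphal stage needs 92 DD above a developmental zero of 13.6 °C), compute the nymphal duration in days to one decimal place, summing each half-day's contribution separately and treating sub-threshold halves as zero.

8.8 days

Day half: max(0, 34.6 − 13.6) × 0.5 = 21.0 × 0.5 = 10.50 DD.
Night half: max(0, 11.0 − 13.6) × 0.5 = 0.0 × 0.5 = 0.00 DD.
Per 24 h: 10.50 DD/day.
Duration = 92 / 10.50 = 8.762 ≈ 8.8 days.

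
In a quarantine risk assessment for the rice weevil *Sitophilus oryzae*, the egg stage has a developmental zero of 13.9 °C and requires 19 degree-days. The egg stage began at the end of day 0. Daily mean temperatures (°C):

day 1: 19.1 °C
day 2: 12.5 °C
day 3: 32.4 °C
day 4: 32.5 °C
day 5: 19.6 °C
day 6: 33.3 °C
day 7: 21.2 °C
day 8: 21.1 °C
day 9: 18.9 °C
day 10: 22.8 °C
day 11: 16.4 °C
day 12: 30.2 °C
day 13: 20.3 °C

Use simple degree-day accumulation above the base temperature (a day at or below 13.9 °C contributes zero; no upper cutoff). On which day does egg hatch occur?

Daily DD above 13.9 °C: 5.2, 0.0, 18.5, 18.6, 5.7, 19.4, 7.3, 7.2, 5.0, 8.9, 2.5, 16.3, 6.4.
Cumulative: 5.2, 5.2, 23.7, 42.3, 48.0, 67.4, 74.7, 81.9, 86.9, 95.8, 98.3, 114.6, 121.0.
The total first reaches 19 DD on day 3.

day 3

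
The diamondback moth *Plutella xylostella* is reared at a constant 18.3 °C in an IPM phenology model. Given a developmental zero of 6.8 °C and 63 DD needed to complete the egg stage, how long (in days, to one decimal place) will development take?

5.5 days

Daily accumulation = 18.3 − 6.8 = 11.5 DD/day.
Duration = 63 / 11.5 = 5.478 ≈ 5.5 days.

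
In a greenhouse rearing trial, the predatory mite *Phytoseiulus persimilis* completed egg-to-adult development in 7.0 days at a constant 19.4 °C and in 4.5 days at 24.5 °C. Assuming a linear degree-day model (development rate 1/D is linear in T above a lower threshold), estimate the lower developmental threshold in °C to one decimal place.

Linear rate model ⇒ the product D·(T − T_b) is constant across temperatures.
7.0·(19.4 − T_b) = 4.5·(24.5 − T_b)
T_b = (7.0·19.4 − 4.5·24.5) / (7.0 − 4.5) = 25.55 / 2.5 = 10.220 °C ≈ 10.2 °C.

10.2 °C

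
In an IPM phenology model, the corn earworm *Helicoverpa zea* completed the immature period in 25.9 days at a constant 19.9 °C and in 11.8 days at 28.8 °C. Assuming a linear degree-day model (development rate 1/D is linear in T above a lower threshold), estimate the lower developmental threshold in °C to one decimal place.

Linear rate model ⇒ the product D·(T − T_b) is constant across temperatures.
25.9·(19.9 − T_b) = 11.8·(28.8 − T_b)
T_b = (25.9·19.9 − 11.8·28.8) / (25.9 − 11.8) = 175.57 / 14.1 = 12.452 °C ≈ 12.5 °C.

12.5 °C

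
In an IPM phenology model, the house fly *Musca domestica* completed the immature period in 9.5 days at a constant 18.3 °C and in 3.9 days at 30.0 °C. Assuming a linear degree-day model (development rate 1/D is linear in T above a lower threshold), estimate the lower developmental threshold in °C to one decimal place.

Equal thermal constants: D₁(T₁ − T_b) = D₂(T₂ − T_b).
9.5·(18.3 − T_b) = 3.9·(30.0 − T_b)
T_b = (9.5·18.3 − 3.9·30.0) / (9.5 − 3.9) = 56.85 / 5.6 = 10.152 °C ≈ 10.2 °C.

10.2 °C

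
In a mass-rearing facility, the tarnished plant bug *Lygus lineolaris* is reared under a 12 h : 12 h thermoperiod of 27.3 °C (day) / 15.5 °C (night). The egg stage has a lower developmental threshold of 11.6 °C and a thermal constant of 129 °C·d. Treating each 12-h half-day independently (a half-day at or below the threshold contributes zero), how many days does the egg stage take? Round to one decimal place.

Day half: max(0, 27.3 − 11.6) × 0.5 = 15.7 × 0.5 = 7.85 DD.
Night half: max(0, 15.5 − 11.6) × 0.5 = 3.9 × 0.5 = 1.95 DD.
Per 24 h: 9.80 DD/day.
Duration = 129 / 9.80 = 13.163 ≈ 13.2 days.

13.2 days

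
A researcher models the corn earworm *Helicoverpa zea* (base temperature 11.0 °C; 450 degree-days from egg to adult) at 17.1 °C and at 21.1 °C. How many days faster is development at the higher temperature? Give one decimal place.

At 17.1 °C: 450 / (17.1 − 11.0) = 450 / 6.1 = 73.770 d.
At 21.1 °C: 450 / (21.1 − 11.0) = 450 / 10.1 = 44.554 d.
Difference = |73.770 − 44.554| = 29.216 ≈ 29.2 days.

29.2 days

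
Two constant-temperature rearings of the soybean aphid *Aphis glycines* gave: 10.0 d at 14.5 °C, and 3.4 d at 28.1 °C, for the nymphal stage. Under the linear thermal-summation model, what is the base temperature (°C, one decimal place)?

7.5 °C

Linear rate model ⇒ the product D·(T − T_b) is constant across temperatures.
10.0·(14.5 − T_b) = 3.4·(28.1 − T_b)
T_b = (10.0·14.5 − 3.4·28.1) / (10.0 − 3.4) = 49.46 / 6.6 = 7.494 °C ≈ 7.5 °C.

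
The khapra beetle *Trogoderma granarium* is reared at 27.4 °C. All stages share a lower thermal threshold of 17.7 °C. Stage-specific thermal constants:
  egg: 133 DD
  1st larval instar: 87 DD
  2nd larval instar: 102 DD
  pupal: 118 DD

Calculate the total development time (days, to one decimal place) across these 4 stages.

45.4 days

Daily accumulation at 27.4 °C = 27.4 − 17.7 = 9.7 DD/day.
Total K = 133 + 87 + 102 + 118 = 440 DD.
Total duration = 440 / 9.7 = 45.361 ≈ 45.4 days.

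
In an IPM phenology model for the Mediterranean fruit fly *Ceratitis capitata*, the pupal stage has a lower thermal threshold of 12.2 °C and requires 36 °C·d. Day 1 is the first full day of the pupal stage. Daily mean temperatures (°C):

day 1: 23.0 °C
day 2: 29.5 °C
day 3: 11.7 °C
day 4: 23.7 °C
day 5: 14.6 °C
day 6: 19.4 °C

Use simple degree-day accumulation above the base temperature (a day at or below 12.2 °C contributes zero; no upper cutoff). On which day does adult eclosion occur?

day 4

Daily DD above 12.2 °C: 10.8, 17.3, 0.0, 11.5, 2.4, 7.2.
Cumulative: 10.8, 28.1, 28.1, 39.6, 42.0, 49.2.
The total first reaches 36 DD on day 4.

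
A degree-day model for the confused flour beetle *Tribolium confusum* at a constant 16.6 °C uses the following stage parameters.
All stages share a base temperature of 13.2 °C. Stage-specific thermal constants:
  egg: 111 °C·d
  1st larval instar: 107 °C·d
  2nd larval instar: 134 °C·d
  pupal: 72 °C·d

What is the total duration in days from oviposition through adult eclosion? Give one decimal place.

Daily accumulation at 16.6 °C = 16.6 − 13.2 = 3.4 DD/day.
Total K = 111 + 107 + 134 + 72 = 424 DD.
Total duration = 424 / 3.4 = 124.706 ≈ 124.7 days.

124.7 days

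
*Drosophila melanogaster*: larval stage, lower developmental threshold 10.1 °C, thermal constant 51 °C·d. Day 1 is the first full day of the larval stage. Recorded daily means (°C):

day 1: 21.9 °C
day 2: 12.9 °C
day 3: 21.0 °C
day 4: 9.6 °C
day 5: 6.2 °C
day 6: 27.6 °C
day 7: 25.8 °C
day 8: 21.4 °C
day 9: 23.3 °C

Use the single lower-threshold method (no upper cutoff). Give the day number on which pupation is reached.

day 7

Daily DD above 10.1 °C: 11.8, 2.8, 10.9, 0.0, 0.0, 17.5, 15.7, 11.3, 13.2.
Cumulative: 11.8, 14.6, 25.5, 25.5, 25.5, 43.0, 58.7, 70.0, 83.2.
The total first reaches 51 DD on day 7.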